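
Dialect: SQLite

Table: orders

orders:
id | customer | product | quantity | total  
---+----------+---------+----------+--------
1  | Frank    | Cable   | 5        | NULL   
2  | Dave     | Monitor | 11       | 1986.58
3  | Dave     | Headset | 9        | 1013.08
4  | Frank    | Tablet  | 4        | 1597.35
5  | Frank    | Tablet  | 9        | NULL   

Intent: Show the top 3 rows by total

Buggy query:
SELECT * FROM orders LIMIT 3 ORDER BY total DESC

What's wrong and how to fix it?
Bug: ORDER BY cannot follow LIMIT; LIMIT is the final clause

Fix: Swap the clauses: ORDER BY first, then LIMIT

Corrected query:
SELECT * FROM orders ORDER BY total DESC LIMIT 3

Result:
id | customer | product | quantity | total  
---+----------+---------+----------+--------
2  | Dave     | Monitor | 11       | 1986.58
4  | Frank    | Tablet  | 4        | 1597.35
3  | Dave     | Headset | 9        | 1013.08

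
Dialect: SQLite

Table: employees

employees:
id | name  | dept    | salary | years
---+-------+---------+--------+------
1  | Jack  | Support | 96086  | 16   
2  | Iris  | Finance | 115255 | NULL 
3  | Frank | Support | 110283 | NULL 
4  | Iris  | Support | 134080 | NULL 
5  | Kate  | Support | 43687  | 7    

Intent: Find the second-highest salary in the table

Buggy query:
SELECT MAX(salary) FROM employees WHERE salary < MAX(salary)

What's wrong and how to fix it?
Bug: The inner MAX is an aggregate inside WHERE, which is not allowed

Fix: Put the inner MAX in a scalar subquery

Corrected query:
SELECT MAX(salary) FROM employees WHERE salary < (SELECT MAX(salary) FROM employees)

Result:
MAX(salary)
-----------
115255     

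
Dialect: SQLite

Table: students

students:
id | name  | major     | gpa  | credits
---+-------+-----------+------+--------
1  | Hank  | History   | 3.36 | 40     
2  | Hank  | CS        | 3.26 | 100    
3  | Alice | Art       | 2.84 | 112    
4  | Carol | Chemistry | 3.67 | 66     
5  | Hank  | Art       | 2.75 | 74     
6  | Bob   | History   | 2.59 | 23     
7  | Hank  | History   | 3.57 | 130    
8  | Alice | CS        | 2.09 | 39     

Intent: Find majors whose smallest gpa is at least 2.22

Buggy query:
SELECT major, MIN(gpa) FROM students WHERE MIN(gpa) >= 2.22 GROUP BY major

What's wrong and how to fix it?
Bug: MIN() in WHERE is a misuse of aggregate

Fix: Use HAVING for the per-group MIN condition

Corrected query:
SELECT major, MIN(gpa) FROM students GROUP BY major HAVING MIN(gpa) >= 2.22

Result:
major     | MIN(gpa)
----------+---------
Art       | 2.75    
Chemistry | 3.67    
History   | 2.59    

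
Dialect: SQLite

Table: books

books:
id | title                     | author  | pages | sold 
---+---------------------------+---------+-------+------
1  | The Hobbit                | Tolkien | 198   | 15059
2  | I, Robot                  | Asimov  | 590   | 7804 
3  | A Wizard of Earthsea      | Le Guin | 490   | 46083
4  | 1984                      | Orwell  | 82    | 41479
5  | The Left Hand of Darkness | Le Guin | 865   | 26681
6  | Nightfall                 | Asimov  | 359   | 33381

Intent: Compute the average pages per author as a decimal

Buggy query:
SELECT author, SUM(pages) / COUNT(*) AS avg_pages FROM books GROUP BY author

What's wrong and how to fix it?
Bug: Both operands are integers, so '/' performs integer division and truncates

Fix: Cast one side to REAL so the division keeps the fractional part

Corrected query:
SELECT author, SUM(pages) * 1.0 / COUNT(*) AS avg_pages FROM books GROUP BY author

Result:
author  | avg_pages
--------+----------
Asimov  | 474.5    
Le Guin | 677.5    
Orwell  | 82       
Tolkien | 198      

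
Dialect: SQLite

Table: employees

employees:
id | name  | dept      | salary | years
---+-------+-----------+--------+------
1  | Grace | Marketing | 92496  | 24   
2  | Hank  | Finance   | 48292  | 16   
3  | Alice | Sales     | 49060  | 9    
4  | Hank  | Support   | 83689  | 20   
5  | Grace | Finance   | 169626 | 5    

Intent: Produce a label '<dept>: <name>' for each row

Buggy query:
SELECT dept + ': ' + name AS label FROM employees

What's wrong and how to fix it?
Bug: SQLite uses || for string concatenation; + coerces text to numbers (yielding 0)

Fix: Replace + with || to concatenate text

Corrected query:
SELECT dept || ': ' || name AS label FROM employees

Result:
label           
----------------
Marketing: Grace
Finance: Hank   
Sales: Alice    
Support: Hank   
Finance: Grace  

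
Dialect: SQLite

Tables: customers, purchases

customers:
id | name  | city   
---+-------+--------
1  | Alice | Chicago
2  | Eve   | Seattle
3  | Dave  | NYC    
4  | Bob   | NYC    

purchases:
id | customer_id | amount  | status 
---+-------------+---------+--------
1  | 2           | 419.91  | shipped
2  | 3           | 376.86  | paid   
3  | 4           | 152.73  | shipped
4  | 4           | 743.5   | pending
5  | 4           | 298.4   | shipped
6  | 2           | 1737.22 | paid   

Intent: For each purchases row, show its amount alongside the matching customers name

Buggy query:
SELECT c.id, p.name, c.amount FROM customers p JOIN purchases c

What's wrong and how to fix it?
Bug: Missing join condition: each purchases row is matched to all customers rows instead of just its own

Fix: Specify the join condition linking the foreign key to the parent id

Corrected query:
SELECT c.id, p.name, c.amount FROM customers p JOIN purchases c ON c.customer_id = p.id

Result:
id | name | amount 
---+------+--------
1  | Eve  | 419.91 
2  | Dave | 376.86 
3  | Bob  | 152.73 
4  | Bob  | 743.5  
5  | Bob  | 298.4  
6  | Eve  | 1737.22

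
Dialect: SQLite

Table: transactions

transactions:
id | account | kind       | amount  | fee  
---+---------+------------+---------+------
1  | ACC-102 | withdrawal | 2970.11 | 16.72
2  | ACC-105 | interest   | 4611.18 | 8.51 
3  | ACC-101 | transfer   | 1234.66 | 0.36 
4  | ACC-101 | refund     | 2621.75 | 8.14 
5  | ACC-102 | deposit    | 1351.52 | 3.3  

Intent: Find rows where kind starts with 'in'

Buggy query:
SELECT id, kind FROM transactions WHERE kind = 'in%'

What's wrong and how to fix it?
Bug: '=' compares the literal string including the % character; pattern matching needs LIKE

Fix: Replace '=' with LIKE so 'in%' is treated as a pattern

Corrected query:
SELECT id, kind FROM transactions WHERE kind LIKE 'in%'

Result:
id | kind    
---+---------
2  | interest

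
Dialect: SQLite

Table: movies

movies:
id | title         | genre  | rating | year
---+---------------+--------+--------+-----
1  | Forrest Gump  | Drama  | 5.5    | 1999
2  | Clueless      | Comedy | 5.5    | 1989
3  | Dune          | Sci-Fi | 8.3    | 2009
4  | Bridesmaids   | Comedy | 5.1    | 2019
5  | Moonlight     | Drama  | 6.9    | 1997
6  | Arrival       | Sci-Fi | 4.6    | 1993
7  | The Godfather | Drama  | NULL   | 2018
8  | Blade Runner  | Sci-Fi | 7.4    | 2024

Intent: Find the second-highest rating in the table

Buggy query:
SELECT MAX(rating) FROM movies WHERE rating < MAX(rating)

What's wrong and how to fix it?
Bug: The inner MAX is an aggregate inside WHERE, which is not allowed

Fix: Put the inner MAX in a scalar subquery

Corrected query:
SELECT MAX(rating) FROM movies WHERE rating < (SELECT MAX(rating) FROM movies)

Result:
MAX(rating)
-----------
7.4        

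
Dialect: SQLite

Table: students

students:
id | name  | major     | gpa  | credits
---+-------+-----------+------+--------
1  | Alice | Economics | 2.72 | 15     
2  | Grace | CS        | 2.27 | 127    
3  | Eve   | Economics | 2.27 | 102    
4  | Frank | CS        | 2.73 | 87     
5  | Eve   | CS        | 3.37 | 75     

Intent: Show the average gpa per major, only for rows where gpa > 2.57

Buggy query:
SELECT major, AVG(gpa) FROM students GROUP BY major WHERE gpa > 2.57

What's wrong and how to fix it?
Bug: Row-level WHERE must come before GROUP BY in the clause order

Fix: Move the WHERE clause before GROUP BY

Corrected query:
SELECT major, AVG(gpa) FROM students WHERE gpa > 2.57 GROUP BY major

Result:
major     | AVG(gpa)
----------+---------
CS        | 3.05    
Economics | 2.72    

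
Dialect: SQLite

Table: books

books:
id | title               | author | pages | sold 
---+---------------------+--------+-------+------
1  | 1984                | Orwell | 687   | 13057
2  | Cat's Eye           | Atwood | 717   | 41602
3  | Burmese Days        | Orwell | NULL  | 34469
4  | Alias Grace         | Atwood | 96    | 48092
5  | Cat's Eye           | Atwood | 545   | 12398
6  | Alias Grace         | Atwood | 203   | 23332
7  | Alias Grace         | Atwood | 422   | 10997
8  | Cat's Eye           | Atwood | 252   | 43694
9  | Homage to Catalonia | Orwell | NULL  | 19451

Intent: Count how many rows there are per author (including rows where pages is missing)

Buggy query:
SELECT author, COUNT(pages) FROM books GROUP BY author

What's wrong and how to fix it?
Bug: COUNT(pages) skips NULLs, so groups with missing pages are undercounted

Fix: Use COUNT(*) to count all rows regardless of NULL

Corrected query:
SELECT author, COUNT(*) FROM books GROUP BY author

Result:
author | COUNT(*)
-------+---------
Atwood | 6       
Orwell | 3       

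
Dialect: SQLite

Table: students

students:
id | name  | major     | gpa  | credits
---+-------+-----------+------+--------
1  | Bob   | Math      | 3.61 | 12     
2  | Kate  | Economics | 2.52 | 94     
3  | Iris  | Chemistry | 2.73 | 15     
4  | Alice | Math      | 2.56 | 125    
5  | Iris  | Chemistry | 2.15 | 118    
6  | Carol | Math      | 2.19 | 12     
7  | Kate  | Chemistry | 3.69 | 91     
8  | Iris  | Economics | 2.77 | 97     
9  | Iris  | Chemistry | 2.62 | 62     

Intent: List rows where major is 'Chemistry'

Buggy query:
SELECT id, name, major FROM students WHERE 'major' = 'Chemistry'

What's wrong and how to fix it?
Bug: 'major' in single quotes is a string literal, not the column; the comparison is literal-vs-literal and never true

Fix: Remove the quotes around the column name (or use double quotes for an identifier)

Corrected query:
SELECT id, name, major FROM students WHERE major = 'Chemistry'

Result:
id | name | major    
---+------+----------
3  | Iris | Chemistry
5  | Iris | Chemistry
7  | Kate | Chemistry
9  | Iris | Chemistry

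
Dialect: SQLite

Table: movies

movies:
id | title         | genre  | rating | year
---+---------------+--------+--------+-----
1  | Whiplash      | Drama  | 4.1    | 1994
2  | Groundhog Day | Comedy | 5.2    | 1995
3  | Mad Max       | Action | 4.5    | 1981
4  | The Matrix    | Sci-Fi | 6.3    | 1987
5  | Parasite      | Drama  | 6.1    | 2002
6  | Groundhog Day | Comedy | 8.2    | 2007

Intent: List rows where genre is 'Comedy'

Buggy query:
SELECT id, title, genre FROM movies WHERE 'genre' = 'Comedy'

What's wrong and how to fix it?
Bug: 'genre' in single quotes is a string literal, not the column; the comparison is literal-vs-literal and never true

Fix: Reference the column as genre without single quotes

Corrected query:
SELECT id, title, genre FROM movies WHERE genre = 'Comedy'

Result:
id | title         | genre 
---+---------------+-------
2  | Groundhog Day | Comedy
6  | Groundhog Day | Comedy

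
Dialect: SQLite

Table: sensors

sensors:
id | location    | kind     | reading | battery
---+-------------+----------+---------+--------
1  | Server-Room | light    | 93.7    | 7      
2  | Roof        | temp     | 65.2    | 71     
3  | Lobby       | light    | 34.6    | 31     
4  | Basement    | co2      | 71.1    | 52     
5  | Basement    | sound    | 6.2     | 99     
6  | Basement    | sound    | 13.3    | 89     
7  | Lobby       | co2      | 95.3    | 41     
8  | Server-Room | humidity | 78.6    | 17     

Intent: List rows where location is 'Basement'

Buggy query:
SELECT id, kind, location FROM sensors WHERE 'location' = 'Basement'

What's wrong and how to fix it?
Bug: 'location' in single quotes is a string literal, not the column; the comparison is literal-vs-literal and never true

Fix: Remove the quotes around the column name (or use double quotes for an identifier)

Corrected query:
SELECT id, kind, location FROM sensors WHERE location = 'Basement'

Result:
id | kind  | location
---+-------+---------
4  | co2   | Basement
5  | sound | Basement
6  | sound | Basement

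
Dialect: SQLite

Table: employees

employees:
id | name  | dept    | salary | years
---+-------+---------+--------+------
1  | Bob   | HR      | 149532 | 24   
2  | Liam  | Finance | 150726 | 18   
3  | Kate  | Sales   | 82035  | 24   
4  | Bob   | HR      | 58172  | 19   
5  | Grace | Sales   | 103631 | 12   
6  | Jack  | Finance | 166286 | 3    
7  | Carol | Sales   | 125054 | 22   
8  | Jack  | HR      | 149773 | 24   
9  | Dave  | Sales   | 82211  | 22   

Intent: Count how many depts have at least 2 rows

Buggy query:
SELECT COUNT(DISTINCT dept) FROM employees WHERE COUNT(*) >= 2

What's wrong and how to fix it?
Bug: COUNT(*) cannot appear in WHERE; the per-group count doesn't exist yet

Fix: Use a subquery that GROUPs and filters with HAVING, then count its rows

Corrected query:
SELECT COUNT(*) FROM (SELECT dept FROM employees GROUP BY dept HAVING COUNT(*) >= 2)

Result:
COUNT(*)
--------
3       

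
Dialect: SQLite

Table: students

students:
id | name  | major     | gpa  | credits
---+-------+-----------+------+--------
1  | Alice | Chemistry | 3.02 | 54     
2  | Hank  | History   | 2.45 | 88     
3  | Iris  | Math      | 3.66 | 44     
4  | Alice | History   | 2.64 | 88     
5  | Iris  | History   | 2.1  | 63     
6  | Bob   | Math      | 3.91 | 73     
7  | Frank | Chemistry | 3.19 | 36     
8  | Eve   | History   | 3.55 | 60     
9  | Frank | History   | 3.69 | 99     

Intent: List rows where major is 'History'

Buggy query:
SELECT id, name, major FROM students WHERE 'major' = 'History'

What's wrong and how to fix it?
Bug: Single quotes denote string literals in SQL; the column name is being compared as a constant string

Fix: Reference the column as major without single quotes

Corrected query:
SELECT id, name, major FROM students WHERE major = 'History'

Result:
id | name  | major  
---+-------+--------
2  | Hank  | History
4  | Alice | History
5  | Iris  | History
8  | Eve   | History
9  | Frank | History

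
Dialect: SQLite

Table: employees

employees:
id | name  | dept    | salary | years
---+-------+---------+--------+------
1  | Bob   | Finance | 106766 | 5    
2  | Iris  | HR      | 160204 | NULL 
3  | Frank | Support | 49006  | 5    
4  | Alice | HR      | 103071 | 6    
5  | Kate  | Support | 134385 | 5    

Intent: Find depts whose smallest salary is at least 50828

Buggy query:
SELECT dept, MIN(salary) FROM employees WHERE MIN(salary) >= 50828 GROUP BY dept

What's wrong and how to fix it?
Bug: Aggregates like MIN are computed per group after WHERE runs

Fix: Replace WHERE with HAVING after the GROUP BY

Corrected query:
SELECT dept, MIN(salary) FROM employees GROUP BY dept HAVING MIN(salary) >= 50828

Result:
dept    | MIN(salary)
--------+------------
Finance | 106766     
HR      | 103071     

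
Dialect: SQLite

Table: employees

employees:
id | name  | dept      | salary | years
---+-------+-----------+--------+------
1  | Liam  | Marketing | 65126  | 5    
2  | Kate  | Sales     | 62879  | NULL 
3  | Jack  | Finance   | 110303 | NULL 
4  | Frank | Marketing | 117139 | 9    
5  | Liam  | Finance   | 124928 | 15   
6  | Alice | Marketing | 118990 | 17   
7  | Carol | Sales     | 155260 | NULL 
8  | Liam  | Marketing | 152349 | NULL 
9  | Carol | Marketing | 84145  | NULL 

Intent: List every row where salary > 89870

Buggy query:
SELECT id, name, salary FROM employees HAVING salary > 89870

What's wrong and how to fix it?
Bug: This is a non-aggregate query (no GROUP BY, no aggregates), so in SQLite the HAVING clause is invalid here; a row-level condition belongs in WHERE

Fix: Use WHERE for row-level filtering

Corrected query:
SELECT id, name, salary FROM employees WHERE salary > 89870

Result:
id | name  | salary
---+-------+-------
3  | Jack  | 110303
4  | Frank | 117139
5  | Liam  | 124928
6  | Alice | 118990
7  | Carol | 155260
8  | Liam  | 152349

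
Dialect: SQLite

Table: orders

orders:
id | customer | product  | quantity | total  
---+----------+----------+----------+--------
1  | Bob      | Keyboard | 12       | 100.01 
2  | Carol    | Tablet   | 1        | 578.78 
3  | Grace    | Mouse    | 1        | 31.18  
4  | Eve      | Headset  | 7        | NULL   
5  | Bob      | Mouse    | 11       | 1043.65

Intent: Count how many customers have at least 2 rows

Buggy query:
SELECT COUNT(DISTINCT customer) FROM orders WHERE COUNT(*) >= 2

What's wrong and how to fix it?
Bug: WHERE filters individual rows, not groups, so a group-level COUNT is invalid there

Fix: Group first with HAVING COUNT(*) >= 2, then COUNT the resulting groups

Corrected query:
SELECT COUNT(*) FROM (SELECT customer FROM orders GROUP BY customer HAVING COUNT(*) >= 2)

Result:
COUNT(*)
--------
1       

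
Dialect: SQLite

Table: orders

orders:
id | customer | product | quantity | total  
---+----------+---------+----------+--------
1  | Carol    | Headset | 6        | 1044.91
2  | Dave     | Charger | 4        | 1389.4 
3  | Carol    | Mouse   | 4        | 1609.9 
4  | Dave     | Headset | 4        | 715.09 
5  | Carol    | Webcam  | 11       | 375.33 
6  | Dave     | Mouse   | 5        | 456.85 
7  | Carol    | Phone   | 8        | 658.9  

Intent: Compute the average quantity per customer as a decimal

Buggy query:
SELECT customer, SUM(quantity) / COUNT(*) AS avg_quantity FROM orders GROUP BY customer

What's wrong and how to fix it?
Bug: SUM(quantity) and COUNT(*) are both integers; the division truncates the fractional part

Fix: Multiply by 1.0 (or CAST to REAL) to force floating-point division

Corrected query:
SELECT customer, SUM(quantity) * 1.0 / COUNT(*) AS avg_quantity FROM orders GROUP BY customer

Result:
customer | avg_quantity
---------+-------------
Carol    | 7.25        
Dave     | 4.333333    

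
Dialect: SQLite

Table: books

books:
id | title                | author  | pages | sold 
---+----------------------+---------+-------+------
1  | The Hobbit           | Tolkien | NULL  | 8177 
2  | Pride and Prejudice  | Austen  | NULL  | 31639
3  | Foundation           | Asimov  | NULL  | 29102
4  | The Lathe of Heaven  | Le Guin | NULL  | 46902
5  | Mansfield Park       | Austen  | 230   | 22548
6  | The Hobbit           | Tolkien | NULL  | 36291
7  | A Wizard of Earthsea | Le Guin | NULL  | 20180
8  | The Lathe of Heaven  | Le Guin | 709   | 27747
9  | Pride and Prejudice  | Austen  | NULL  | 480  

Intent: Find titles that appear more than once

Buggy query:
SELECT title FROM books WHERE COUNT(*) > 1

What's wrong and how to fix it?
Bug: WHERE can't reference COUNT(*); aggregates are computed after WHERE

Fix: Group first, then use HAVING for the count condition

Corrected query:
SELECT title FROM books GROUP BY title HAVING COUNT(*) > 1

Result:
title              
-------------------
Pride and Prejudice
The Hobbit         
The Lathe of Heaven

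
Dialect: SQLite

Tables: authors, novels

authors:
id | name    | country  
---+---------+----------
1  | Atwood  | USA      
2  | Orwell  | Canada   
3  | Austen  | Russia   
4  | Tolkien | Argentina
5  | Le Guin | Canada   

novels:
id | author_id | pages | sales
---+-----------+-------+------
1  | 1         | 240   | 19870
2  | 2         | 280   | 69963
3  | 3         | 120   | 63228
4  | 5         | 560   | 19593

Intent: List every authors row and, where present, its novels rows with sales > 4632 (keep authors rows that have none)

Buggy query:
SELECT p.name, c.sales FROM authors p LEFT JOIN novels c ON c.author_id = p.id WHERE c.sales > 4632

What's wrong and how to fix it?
Bug: Filtering c.sales in WHERE discards the NULL rows produced by LEFT JOIN, turning it into an inner join

Fix: Move the right-table condition into the ON clause so unmatched parents are kept

Corrected query:
SELECT p.name, c.sales FROM authors p LEFT JOIN novels c ON c.author_id = p.id AND c.sales > 4632

Result:
name    | sales
--------+------
Atwood  | 19870
Orwell  | 69963
Austen  | 63228
Tolkien | NULL 
Le Guin | 19593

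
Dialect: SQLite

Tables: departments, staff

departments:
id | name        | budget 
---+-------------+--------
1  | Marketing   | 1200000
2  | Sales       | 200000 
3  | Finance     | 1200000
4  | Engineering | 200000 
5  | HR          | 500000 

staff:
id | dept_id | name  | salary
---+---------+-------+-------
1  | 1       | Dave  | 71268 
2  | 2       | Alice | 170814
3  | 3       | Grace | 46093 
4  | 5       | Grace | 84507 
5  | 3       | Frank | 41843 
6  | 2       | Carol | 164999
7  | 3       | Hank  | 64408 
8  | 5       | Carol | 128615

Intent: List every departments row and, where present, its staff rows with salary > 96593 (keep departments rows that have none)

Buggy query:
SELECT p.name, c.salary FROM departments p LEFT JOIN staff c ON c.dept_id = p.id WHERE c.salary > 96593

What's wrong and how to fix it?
Bug: Filtering c.salary in WHERE discards the NULL rows produced by LEFT JOIN, turning it into an inner join

Fix: Put 'c.salary > 96593' in the JOIN's ON clause instead of WHERE

Corrected query:
SELECT p.name, c.salary FROM departments p LEFT JOIN staff c ON c.dept_id = p.id AND c.salary > 96593

Result:
name        | salary
------------+-------
Marketing   | NULL  
Sales       | 164999
Sales       | 170814
Finance     | NULL  
Engineering | NULL  
HR          | 128615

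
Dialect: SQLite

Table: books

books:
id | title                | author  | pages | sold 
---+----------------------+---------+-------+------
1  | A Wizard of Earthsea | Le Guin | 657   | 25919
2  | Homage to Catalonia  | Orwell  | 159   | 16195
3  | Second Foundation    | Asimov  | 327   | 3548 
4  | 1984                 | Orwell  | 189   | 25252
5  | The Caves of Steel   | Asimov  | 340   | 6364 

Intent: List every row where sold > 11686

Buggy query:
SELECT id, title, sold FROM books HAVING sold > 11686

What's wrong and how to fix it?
Bug: HAVING filters the output of aggregation, but this query has no GROUP BY and no aggregate functions, so SQLite rejects it (HAVING clause on a non-aggregate query); the condition here is per row

Fix: Use WHERE for row-level filtering

Corrected query:
SELECT id, title, sold FROM books WHERE sold > 11686

Result:
id | title                | sold 
---+----------------------+------
1  | A Wizard of Earthsea | 25919
2  | Homage to Catalonia  | 16195
4  | 1984                 | 25252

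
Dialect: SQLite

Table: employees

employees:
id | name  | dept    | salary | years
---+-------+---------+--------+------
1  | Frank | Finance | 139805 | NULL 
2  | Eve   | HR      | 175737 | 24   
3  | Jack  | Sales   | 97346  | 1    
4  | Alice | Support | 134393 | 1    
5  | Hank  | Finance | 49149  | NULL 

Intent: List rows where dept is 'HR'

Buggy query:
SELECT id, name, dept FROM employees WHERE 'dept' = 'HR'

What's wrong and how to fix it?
Bug: 'dept' in single quotes is a string literal, not the column; the comparison is literal-vs-literal and never true

Fix: Remove the quotes around the column name (or use double quotes for an identifier)

Corrected query:
SELECT id, name, dept FROM employees WHERE dept = 'HR'

Result:
id | name | dept
---+------+-----
2  | Eve  | HR  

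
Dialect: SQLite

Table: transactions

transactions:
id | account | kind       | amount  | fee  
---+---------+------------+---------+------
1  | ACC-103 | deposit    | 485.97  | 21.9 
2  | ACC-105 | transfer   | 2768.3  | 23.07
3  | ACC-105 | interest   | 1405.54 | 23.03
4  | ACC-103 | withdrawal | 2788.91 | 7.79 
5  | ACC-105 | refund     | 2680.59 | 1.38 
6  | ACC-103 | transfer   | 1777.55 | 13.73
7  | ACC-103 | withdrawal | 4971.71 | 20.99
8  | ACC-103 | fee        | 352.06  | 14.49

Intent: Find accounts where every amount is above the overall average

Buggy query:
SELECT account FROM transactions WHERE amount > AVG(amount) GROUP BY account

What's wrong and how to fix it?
Bug: WHERE evaluates per row before aggregation, so AVG() is unavailable

Fix: Compute the overall average in a scalar subquery and compare each group's MIN against it in HAVING

Corrected query:
SELECT account FROM transactions GROUP BY account HAVING MIN(amount) > (SELECT AVG(amount) FROM transactions)

Result:
(no rows)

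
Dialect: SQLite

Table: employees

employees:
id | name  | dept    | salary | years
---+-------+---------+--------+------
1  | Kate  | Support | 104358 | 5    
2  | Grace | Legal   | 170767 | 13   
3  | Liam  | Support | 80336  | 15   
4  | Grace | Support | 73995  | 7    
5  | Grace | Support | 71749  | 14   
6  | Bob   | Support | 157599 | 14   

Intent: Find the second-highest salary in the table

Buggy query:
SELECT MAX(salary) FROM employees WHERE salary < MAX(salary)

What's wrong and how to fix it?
Bug: MAX(salary) on the right of the comparison is an aggregate-in-WHERE error

Fix: Compute the overall MAX in a subquery, then take MAX of rows below it

Corrected query:
SELECT MAX(salary) FROM employees WHERE salary < (SELECT MAX(salary) FROM employees)

Result:
MAX(salary)
-----------
157599     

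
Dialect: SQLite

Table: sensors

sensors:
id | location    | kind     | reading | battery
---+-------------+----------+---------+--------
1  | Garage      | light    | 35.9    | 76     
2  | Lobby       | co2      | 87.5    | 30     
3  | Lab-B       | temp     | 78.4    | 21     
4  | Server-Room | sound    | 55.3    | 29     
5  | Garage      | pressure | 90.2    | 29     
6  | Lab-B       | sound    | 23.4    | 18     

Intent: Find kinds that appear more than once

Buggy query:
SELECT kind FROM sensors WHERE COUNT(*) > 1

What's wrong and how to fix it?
Bug: COUNT(*) is an aggregate and cannot be used in WHERE

Fix: GROUP BY kind, then filter groups with HAVING COUNT(*) > 1

Corrected query:
SELECT kind FROM sensors GROUP BY kind HAVING COUNT(*) > 1

Result:
kind 
-----
sound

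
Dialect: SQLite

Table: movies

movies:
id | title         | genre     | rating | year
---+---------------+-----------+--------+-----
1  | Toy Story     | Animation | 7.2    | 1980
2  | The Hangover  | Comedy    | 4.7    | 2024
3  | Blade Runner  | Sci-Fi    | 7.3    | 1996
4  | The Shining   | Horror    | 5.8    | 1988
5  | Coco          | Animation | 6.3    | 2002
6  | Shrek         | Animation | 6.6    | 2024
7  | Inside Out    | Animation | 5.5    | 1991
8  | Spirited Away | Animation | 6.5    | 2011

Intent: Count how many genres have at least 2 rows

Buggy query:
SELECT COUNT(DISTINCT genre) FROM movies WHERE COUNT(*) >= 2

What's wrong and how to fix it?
Bug: COUNT(*) cannot appear in WHERE; the per-group count doesn't exist yet

Fix: Use a subquery that GROUPs and filters with HAVING, then count its rows

Corrected query:
SELECT COUNT(*) FROM (SELECT genre FROM movies GROUP BY genre HAVING COUNT(*) >= 2)

Result:
COUNT(*)
--------
1       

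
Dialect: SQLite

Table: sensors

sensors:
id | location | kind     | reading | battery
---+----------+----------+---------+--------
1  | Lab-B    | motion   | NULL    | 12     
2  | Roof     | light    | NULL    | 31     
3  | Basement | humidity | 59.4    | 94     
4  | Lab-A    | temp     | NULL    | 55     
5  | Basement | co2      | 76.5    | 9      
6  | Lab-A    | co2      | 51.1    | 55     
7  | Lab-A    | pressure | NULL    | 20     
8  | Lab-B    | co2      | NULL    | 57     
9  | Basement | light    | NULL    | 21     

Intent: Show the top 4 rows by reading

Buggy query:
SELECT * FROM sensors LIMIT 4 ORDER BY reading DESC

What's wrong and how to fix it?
Bug: ORDER BY cannot follow LIMIT; LIMIT is the final clause

Fix: Sort with ORDER BY, then apply LIMIT

Corrected query:
SELECT * FROM sensors ORDER BY reading DESC LIMIT 4

Result:
id | location | kind     | reading | battery
---+----------+----------+---------+--------
5  | Basement | co2      | 76.5    | 9      
3  | Basement | humidity | 59.4    | 94     
6  | Lab-A    | co2      | 51.1    | 55     
1  | Lab-B    | motion   | NULL    | 12     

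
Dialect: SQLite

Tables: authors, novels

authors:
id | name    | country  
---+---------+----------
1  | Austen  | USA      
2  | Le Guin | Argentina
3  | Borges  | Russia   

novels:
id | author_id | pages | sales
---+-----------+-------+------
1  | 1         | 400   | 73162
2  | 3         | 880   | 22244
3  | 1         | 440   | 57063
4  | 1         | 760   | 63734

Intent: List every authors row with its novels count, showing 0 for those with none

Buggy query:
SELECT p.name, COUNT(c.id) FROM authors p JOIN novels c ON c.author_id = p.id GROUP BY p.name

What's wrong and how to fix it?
Bug: INNER JOIN drops authors rows that have no matching novels rows

Fix: Switch to LEFT JOIN to retain unmatched parent rows

Corrected query:
SELECT p.name, COUNT(c.id) FROM authors p LEFT JOIN novels c ON c.author_id = p.id GROUP BY p.name

Result:
name    | COUNT(c.id)
--------+------------
Austen  | 3          
Borges  | 1          
Le Guin | 0          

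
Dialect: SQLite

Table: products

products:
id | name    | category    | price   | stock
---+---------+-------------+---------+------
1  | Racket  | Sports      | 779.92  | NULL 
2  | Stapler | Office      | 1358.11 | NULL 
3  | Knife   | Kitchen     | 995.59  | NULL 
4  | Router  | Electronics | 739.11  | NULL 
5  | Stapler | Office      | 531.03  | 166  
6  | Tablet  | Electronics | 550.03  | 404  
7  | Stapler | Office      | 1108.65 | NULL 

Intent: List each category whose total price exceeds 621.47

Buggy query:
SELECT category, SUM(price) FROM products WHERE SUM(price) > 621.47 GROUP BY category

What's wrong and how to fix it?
Bug: Aggregate functions cannot appear in a WHERE clause

Fix: Move the aggregate condition to a HAVING clause

Corrected query:
SELECT category, SUM(price) FROM products GROUP BY category HAVING SUM(price) > 621.47

Result:
category    | SUM(price)
------------+-----------
Electronics | 1289.14   
Kitchen     | 995.59    
Office      | 2997.79   
Sports      | 779.92    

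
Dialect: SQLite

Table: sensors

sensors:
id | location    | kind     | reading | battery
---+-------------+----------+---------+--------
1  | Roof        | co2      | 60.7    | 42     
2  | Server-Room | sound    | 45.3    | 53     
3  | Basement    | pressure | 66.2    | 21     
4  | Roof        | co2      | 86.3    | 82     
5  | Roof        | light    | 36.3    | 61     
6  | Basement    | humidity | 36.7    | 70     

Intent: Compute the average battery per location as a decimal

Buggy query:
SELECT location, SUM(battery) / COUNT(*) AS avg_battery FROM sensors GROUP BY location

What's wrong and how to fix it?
Bug: SUM(battery) and COUNT(*) are both integers; the division truncates the fractional part

Fix: Multiply by 1.0 (or CAST to REAL) to force floating-point division

Corrected query:
SELECT location, SUM(battery) * 1.0 / COUNT(*) AS avg_battery FROM sensors GROUP BY location

Result:
location    | avg_battery
------------+------------
Basement    | 45.5       
Roof        | 61.666667  
Server-Room | 53         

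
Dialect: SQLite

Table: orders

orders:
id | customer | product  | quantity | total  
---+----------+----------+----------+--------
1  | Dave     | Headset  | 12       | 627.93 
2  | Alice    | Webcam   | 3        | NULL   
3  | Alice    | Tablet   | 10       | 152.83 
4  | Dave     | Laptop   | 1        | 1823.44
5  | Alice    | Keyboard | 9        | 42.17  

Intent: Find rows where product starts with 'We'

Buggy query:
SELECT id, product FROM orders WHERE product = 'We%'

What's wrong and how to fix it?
Bug: '=' compares the literal string including the % character; pattern matching needs LIKE

Fix: Replace '=' with LIKE so 'We%' is treated as a pattern

Corrected query:
SELECT id, product FROM orders WHERE product LIKE 'We%'

Result:
id | product
---+--------
2  | Webcam 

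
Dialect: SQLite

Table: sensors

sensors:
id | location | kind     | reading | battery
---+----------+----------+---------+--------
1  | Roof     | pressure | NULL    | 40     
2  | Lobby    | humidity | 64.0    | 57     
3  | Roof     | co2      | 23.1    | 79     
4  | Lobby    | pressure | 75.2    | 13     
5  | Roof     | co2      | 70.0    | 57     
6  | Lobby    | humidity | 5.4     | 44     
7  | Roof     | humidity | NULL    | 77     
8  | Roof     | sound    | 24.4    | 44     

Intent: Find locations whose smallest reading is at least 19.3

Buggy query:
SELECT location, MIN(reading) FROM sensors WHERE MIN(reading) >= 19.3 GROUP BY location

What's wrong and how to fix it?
Bug: Aggregates like MIN are computed per group after WHERE runs

Fix: Use HAVING for the per-group MIN condition

Corrected query:
SELECT location, MIN(reading) FROM sensors GROUP BY location HAVING MIN(reading) >= 19.3

Result:
location | MIN(reading)
---------+-------------
Roof     | 23.1        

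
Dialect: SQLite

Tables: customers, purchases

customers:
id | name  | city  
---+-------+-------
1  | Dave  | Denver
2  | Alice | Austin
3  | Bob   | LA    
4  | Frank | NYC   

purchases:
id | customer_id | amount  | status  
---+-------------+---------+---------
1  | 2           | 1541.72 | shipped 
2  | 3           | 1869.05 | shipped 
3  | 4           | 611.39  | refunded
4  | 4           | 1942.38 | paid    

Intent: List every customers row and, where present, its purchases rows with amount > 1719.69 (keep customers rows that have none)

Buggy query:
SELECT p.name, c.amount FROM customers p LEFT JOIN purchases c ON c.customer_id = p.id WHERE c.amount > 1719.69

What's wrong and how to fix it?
Bug: Filtering c.amount in WHERE discards the NULL rows produced by LEFT JOIN, turning it into an inner join

Fix: Put 'c.amount > 1719.69' in the JOIN's ON clause instead of WHERE

Corrected query:
SELECT p.name, c.amount FROM customers p LEFT JOIN purchases c ON c.customer_id = p.id AND c.amount > 1719.69

Result:
name  | amount 
------+--------
Dave  | NULL   
Alice | NULL   
Bob   | 1869.05
Frank | 1942.38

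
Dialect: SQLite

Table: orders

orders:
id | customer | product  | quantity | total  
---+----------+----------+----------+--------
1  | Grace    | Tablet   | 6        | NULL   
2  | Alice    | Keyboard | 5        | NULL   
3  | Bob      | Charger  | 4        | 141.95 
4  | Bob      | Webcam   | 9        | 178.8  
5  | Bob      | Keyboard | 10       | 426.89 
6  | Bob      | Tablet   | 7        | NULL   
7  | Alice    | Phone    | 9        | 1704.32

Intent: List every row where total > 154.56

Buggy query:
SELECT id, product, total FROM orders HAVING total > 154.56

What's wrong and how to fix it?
Bug: HAVING filters the output of aggregation, but this query has no GROUP BY and no aggregate functions, so SQLite rejects it (HAVING clause on a non-aggregate query); the condition here is per row

Fix: Use WHERE for row-level filtering

Corrected query:
SELECT id, product, total FROM orders WHERE total > 154.56

Result:
id | product  | total  
---+----------+--------
4  | Webcam   | 178.8  
5  | Keyboard | 426.89 
7  | Phone    | 1704.32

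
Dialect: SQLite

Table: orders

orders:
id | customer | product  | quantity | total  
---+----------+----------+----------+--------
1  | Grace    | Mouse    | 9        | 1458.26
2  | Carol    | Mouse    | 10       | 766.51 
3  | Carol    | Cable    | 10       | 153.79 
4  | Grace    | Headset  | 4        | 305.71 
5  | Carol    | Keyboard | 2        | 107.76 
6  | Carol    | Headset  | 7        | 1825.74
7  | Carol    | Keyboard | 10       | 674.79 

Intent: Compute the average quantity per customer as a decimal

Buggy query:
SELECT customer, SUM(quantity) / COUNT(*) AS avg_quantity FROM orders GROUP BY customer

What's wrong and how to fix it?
Bug: Both operands are integers, so '/' performs integer division and truncates

Fix: Cast one side to REAL so the division keeps the fractional part

Corrected query:
SELECT customer, SUM(quantity) * 1.0 / COUNT(*) AS avg_quantity FROM orders GROUP BY customer

Result:
customer | avg_quantity
---------+-------------
Carol    | 7.8         
Grace    | 6.5         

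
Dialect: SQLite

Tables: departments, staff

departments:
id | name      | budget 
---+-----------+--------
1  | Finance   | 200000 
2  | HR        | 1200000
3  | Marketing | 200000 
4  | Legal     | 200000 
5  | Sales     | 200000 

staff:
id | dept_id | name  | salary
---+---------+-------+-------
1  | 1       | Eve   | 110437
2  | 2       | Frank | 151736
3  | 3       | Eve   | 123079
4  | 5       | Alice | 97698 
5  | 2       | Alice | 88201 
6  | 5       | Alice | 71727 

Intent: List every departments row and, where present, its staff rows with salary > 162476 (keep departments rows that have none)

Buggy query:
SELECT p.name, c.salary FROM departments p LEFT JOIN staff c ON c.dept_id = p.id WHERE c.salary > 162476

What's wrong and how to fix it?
Bug: A WHERE condition on the right-hand table after LEFT JOIN drops unmatched parents

Fix: Move the right-table condition into the ON clause so unmatched parents are kept

Corrected query:
SELECT p.name, c.salary FROM departments p LEFT JOIN staff c ON c.dept_id = p.id AND c.salary > 162476

Result:
name      | salary
----------+-------
Finance   | NULL  
HR        | NULL  
Marketing | NULL  
Legal     | NULL  
Sales     | NULL  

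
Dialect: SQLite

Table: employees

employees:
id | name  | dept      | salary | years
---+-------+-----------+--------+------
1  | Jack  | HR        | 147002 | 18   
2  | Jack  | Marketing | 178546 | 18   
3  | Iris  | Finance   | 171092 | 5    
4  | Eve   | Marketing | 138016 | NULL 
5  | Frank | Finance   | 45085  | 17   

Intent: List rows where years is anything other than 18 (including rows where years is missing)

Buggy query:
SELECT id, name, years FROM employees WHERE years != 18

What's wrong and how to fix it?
Bug: 'years != 18' is unknown when years is NULL, so NULL rows are silently excluded

Fix: Add an explicit OR years IS NULL to include the missing-value rows

Corrected query:
SELECT id, name, years FROM employees WHERE years != 18 OR years IS NULL

Result:
id | name  | years
---+-------+------
3  | Iris  | 5    
4  | Eve   | NULL 
5  | Frank | 17   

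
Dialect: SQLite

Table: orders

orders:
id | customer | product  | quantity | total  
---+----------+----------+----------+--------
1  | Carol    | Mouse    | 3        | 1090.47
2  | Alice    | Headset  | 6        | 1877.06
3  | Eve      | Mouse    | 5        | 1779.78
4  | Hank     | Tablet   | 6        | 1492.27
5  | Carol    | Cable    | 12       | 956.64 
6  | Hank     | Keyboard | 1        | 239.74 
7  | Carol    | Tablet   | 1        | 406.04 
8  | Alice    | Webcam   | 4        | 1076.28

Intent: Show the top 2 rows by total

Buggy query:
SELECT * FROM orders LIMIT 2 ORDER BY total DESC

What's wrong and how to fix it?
Bug: LIMIT must come after ORDER BY

Fix: Swap the clauses: ORDER BY first, then LIMIT

Corrected query:
SELECT * FROM orders ORDER BY total DESC LIMIT 2

Result:
id | customer | product | quantity | total  
---+----------+---------+----------+--------
2  | Alice    | Headset | 6        | 1877.06
3  | Eve      | Mouse   | 5        | 1779.78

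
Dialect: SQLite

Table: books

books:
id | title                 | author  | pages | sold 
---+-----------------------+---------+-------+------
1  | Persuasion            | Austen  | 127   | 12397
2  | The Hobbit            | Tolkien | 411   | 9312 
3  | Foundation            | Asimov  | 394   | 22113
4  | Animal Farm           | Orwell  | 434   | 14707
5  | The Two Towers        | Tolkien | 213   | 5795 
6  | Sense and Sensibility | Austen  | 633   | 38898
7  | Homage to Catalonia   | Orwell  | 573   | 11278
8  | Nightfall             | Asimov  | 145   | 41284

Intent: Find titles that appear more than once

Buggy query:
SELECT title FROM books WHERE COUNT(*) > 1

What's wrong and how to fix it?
Bug: COUNT(*) is an aggregate and cannot be used in WHERE

Fix: Group first, then use HAVING for the count condition

Corrected query:
SELECT title FROM books GROUP BY title HAVING COUNT(*) > 1

Result:
(no rows)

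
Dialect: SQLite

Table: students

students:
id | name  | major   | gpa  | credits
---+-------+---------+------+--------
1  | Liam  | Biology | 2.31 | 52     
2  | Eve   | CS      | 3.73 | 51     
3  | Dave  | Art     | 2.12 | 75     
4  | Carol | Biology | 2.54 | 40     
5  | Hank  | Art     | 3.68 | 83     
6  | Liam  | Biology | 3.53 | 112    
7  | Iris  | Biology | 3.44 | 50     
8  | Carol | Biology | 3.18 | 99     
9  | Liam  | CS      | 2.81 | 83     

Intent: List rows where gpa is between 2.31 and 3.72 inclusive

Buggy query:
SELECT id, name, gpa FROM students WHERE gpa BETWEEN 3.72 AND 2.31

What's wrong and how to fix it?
Bug: BETWEEN expects the lower bound first; with 3.72 AND 2.31 the range is empty

Fix: Swap the bounds so the smaller value comes first

Corrected query:
SELECT id, name, gpa FROM students WHERE gpa BETWEEN 2.31 AND 3.72

Result:
id | name  | gpa 
---+-------+-----
1  | Liam  | 2.31
4  | Carol | 2.54
5  | Hank  | 3.68
6  | Liam  | 3.53
7  | Iris  | 3.44
8  | Carol | 3.18
9  | Liam  | 2.81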